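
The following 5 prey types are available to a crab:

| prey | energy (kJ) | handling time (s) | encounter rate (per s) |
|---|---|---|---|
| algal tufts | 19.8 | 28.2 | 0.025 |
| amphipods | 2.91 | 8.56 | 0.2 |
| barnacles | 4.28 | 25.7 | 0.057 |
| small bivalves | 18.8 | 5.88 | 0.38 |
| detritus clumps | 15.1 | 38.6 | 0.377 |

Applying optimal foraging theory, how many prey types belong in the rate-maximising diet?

1

E/h in descending order: small bivalves 3.2, algal tufts 0.702, detritus clumps 0.391, amphipods 0.34, barnacles 0.167 kJ/s. The optimal diet is the largest prefix of this list for which every included type satisfies E_i/h_i > R on the types above it.
Rate on top 1: 2.209. algal tufts: 0.702 < 2.209 → exclude; stop.
Optimal diet: small bivalves — 1 of 5 types.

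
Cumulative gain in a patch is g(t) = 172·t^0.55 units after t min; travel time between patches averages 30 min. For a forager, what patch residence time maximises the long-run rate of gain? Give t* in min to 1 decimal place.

36.7 min

By the marginal value theorem, leave when the instantaneous gain rate g'(t) equals the habitat-wide average g(t)/(T + t).
g'(t) = 0.55·172·t^-0.45. Setting 0.55·172·t^-0.45 = 172·t^0.55/(30+t) gives 0.55(30+t) = t, so 0.45·t = 0.55×30.
t* = 0.55×30/0.45 = 36.67 min.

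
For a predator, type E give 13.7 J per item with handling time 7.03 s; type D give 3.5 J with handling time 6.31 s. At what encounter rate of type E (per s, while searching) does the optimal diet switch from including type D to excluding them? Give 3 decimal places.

At the threshold, the rate on type E alone equals the profitability of type D: λ·13.7/(1 + λ·7.03) = 3.5/6.31 = 0.5547.
Rearranging, λ(13.7 − 0.5547×7.03) = 0.5547, so λ = 0.5547/9.801 = 0.0566 per s.

0.057 per s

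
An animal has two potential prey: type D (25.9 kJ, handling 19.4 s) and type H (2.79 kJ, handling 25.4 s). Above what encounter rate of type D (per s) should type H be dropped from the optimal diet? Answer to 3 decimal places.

0.005 per s

Drop type H once their profitability E₂/h₂ falls below the rate achievable on type D alone: E₂/h₂ = λE₁/(1 + λh₁).
Solve for λ: λE₁h₂ = E₂(1 + λh₁) → λ(E₁h₂ − E₂h₁) = E₂ → λ = E₂/(E₁h₂ − E₂h₁).
λ = 2.79/(25.9×25.4 − 2.79×19.4) = 2.79/603.7 = 0.004621 per s.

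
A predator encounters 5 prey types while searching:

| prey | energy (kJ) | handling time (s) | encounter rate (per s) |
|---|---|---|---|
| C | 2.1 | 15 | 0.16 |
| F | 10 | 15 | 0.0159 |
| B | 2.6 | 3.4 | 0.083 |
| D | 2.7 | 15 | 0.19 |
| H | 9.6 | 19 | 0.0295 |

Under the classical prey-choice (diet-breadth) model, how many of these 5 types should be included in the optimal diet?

3

Rank by E/h (kJ/s): B 0.765, F 0.667, H 0.505, D 0.18, C 0.14. Include each in turn until the next type's E/h falls below the running intake rate.
Rate on top 1: 0.1683. F: 0.667 > 0.1683 → include.
Rate on top 2: 0.2465. H: 0.505 > 0.2465 → include.
Rate on top 3: 0.3162. D: 0.18 < 0.3162 → exclude; stop.
Optimal diet: B, F, H — 3 of 5 types.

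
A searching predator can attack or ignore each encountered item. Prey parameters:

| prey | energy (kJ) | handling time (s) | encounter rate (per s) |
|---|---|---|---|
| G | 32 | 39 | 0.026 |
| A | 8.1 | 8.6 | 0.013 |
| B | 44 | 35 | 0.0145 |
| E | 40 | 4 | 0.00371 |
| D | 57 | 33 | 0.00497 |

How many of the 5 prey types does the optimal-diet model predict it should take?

E/h in descending order: E 10, D 1.73, B 1.26, A 0.942, G 0.821 kJ/s. The optimal diet is the largest prefix of this list for which every included type satisfies E_i/h_i > R on the types above it.
Rate on top 1: 0.1462. D: 1.73 > 0.1462 → include.
Rate on top 2: 0.3662. B: 1.26 > 0.3662 → include.
Rate on top 3: 0.6343. A: 0.942 > 0.6343 → include.
Rate on top 4: 0.6534. G: 0.821 > 0.6534 → include.
Optimal diet: E, D, B, A, G — 5 of 5 types.

5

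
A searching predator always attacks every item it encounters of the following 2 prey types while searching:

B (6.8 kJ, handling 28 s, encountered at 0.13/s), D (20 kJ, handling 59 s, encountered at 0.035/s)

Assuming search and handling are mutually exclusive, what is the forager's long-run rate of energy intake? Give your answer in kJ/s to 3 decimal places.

0.236 kJ/s

Energy encountered per unit search time: 0.13×6.8 + 0.035×20 = 1.584 kJ/s.
Handling time per unit search time: 0.13×28 + 0.035×59 = 5.705.
Rate = 1.584/(1 + 5.705) = 0.2362 kJ/s.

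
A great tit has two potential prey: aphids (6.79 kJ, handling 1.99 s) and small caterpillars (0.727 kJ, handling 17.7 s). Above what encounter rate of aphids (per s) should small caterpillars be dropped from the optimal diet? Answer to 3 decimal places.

0.006 per s

The zero-one rule: include small caterpillars iff E₂/h₂ > λE₁/(1+λh₁). Equality gives the switch point.
λE₁h₂ = E₂ + λE₂h₁ ⇒ λ = E₂/(E₁h₂ − E₂h₁) = 0.727/(120.2 − 1.447) = 0.006123 per s.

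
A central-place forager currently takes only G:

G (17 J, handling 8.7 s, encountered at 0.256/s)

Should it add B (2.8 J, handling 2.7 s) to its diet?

Intake rate on the current diet: R = (0.256×17) / (1 + 0.256×8.7) = 4.352/3.227 = 1.349 J/s.
B: E/h = 2.8/2.7 = 1.037 J/s.
Since 1.037 < R, time spent handling B is better spent searching.

No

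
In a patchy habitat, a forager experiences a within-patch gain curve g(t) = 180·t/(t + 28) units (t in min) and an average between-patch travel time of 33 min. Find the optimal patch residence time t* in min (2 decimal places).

30.40 min

By the marginal value theorem, leave when the instantaneous gain rate g'(t) equals the habitat-wide average g(t)/(T + t).
g'(t) = 180·28/(t + 28)². Setting 180·28/(t+28)² = 180t/[(t+28)(33+t)] gives 28(33+t) = t(t+28), so t² = 28×33 = 924.
t* = √924 = 30.4 min.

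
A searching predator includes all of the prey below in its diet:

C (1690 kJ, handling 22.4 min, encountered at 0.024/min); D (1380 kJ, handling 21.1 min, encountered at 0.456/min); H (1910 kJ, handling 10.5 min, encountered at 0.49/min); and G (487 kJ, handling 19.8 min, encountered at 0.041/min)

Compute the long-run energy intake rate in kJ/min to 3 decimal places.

Energy encountered per unit search time: 0.024×1690 + 0.456×1380 + 0.49×1910 + 0.041×487 = 1626 kJ/min.
Handling time per unit search time: 0.024×22.4 + 0.456×21.1 + 0.49×10.5 + 0.041×19.8 = 16.12.
Rate = 1626/(1 + 16.12) = 94.98 kJ/min.

94.982 kJ/min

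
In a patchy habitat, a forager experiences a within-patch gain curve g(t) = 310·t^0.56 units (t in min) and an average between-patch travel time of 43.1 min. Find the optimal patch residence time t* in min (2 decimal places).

54.85 min

Optimal t* satisfies g'(t*) = g(t*)/(T + t*).
g'(t) = 0.56·310·t^-0.44. Setting 0.56·310·t^-0.44 = 310·t^0.56/(43.1+t) gives 0.56(43.1+t) = t, so 0.44·t = 0.56×43.1.
t* = 0.56×43.1/0.44 = 54.85 min.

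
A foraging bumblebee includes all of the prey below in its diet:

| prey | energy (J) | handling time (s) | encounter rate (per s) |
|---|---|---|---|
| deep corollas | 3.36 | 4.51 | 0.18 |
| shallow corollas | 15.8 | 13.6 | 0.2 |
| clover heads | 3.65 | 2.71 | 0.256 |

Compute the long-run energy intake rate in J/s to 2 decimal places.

Energy encountered per unit search time: 0.18×3.36 + 0.2×15.8 + 0.256×3.65 = 4.699 J/s.
Handling time per unit search time: 0.18×4.51 + 0.2×13.6 + 0.256×2.71 = 4.226.
Rate = 4.699/(1 + 4.226) = 0.8993 J/s.

0.90 J/s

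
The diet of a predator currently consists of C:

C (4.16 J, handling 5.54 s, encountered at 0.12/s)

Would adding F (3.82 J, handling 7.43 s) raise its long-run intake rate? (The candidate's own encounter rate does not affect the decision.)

Yes

Current rate: (0.12×4.16)/(1 + 0.12×5.54) = 0.2999 J/s.
F: E/h = 3.82/7.43 = 0.5141 J/s.
0.5141 > 0.2999, so adding F raises the average — include it.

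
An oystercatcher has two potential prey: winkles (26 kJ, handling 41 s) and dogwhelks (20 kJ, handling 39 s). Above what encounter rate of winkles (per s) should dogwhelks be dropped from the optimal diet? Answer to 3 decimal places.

At the threshold, the rate on winkles alone equals the profitability of dogwhelks: λ·26/(1 + λ·41) = 20/39 = 0.5128.
Rearranging, λ(26 − 0.5128×41) = 0.5128, so λ = 0.5128/4.974 = 0.1031 per s.

0.103 per s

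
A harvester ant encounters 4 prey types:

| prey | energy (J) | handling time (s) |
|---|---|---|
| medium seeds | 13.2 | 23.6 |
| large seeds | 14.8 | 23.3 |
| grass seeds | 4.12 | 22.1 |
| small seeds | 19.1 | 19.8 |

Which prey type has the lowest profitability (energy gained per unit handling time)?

grass seeds

In descending order of E/h:
small seeds: 19.1/19.8 = 0.965 J/s
large seeds: 14.8/23.3 = 0.635 J/s
medium seeds: 13.2/23.6 = 0.559 J/s
grass seeds: 4.12/22.1 = 0.186 J/s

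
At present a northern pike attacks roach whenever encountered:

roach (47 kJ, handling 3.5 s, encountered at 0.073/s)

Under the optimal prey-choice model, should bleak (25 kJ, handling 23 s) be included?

Current rate: (0.073×47)/(1 + 0.073×3.5) = 2.733 kJ/s.
bleak: E/h = 25/23 = 1.087 kJ/s.
Since 1.087 < R, time spent handling bleak is better spent searching.

No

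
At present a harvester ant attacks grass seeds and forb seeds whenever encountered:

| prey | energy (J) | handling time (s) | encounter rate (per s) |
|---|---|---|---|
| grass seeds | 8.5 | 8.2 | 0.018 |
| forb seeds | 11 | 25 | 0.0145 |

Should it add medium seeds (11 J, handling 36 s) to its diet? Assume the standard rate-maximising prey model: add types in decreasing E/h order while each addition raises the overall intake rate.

Intake rate on the current diet: R = (0.018×8.5 + 0.0145×11) / (1 + 0.018×8.2 + 0.0145×25) = 0.3125/1.51 = 0.2069 J/s.
medium seeds: E/h = 11/36 = 0.3056 J/s.
0.3056 > 0.2069, so adding medium seeds raises the average — include it.

Yes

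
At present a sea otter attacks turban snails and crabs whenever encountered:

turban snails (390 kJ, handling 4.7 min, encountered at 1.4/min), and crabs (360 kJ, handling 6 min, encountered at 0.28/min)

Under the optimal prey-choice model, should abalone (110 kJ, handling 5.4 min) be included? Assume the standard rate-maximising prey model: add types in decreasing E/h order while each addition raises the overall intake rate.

No

Intake rate on the current diet: R = (1.4×390 + 0.28×360) / (1 + 1.4×4.7 + 0.28×6) = 646.8/9.26 = 69.85 kJ/min.
Profitability of abalone: 110/5.4 = 20.37 kJ/min.
20.37 < 69.85, so adding abalone would lower the average — exclude it.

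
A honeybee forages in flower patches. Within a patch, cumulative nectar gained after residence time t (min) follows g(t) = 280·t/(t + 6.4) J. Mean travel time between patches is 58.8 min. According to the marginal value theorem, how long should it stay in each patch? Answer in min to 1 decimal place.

Maximise g(t)/(T+t): set derivative to zero → g'(t)(T+t) = g(t).
g'(t) = 280·6.4/(t + 6.4)². Setting 280·6.4/(t+6.4)² = 280t/[(t+6.4)(58.8+t)] gives 6.4(58.8+t) = t(t+6.4), so t² = 6.4×58.8 = 376.3.
t* = √376.3 = 19.4 min.

19.4 min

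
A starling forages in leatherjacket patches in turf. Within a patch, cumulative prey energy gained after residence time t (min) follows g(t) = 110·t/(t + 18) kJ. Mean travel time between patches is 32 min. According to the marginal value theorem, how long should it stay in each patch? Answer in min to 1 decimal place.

24.0 min

Optimal t* satisfies g'(t*) = g(t*)/(T + t*).
g'(t) = 110·18/(t + 18)². Setting 110·18/(t+18)² = 110t/[(t+18)(32+t)] gives 18(32+t) = t(t+18), so t² = 18×32 = 576.
t* = √576 = 24 min.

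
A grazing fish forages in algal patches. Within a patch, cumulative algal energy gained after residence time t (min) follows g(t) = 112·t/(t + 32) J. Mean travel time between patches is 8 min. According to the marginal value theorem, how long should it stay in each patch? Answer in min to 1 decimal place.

16.0 min

Maximise g(t)/(T+t): set derivative to zero → g'(t)(T+t) = g(t).
g'(t) = 112·32/(t + 32)². Setting 112·32/(t+32)² = 112t/[(t+32)(8+t)] gives 32(8+t) = t(t+32), so t² = 32×8 = 256.
t* = √256 = 16 min.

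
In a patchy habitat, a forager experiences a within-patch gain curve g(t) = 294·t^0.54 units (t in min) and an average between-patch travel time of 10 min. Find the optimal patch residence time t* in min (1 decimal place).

11.7 min

Maximise g(t)/(T+t): set derivative to zero → g'(t)(T+t) = g(t).
g'(t) = 0.54·294·t^-0.46. Setting 0.54·294·t^-0.46 = 294·t^0.54/(10+t) gives 0.54(10+t) = t, so 0.46·t = 0.54×10.
t* = 0.54×10/0.46 = 11.74 min.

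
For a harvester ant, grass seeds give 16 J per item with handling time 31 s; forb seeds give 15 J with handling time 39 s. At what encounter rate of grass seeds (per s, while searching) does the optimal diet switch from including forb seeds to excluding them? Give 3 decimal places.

0.094 per s

The zero-one rule: include forb seeds iff E₂/h₂ > λE₁/(1+λh₁). Equality gives the switch point.
λE₁h₂ = E₂ + λE₂h₁ ⇒ λ = E₂/(E₁h₂ − E₂h₁) = 15/(624 − 465) = 0.09434 per s.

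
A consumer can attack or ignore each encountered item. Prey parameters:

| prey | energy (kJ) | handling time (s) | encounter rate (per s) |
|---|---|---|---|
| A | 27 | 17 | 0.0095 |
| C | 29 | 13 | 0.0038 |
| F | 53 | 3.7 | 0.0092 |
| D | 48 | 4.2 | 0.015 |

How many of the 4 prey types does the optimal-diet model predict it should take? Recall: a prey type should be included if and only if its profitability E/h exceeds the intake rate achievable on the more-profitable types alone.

4

Profitabilities (E/h, kJ/s): F 14.3, D 11.4, C 2.23, A 1.59. Add prey in this order while the next type's profitability exceeds the intake rate on those already taken.
Rate on top 1: 0.4715. D: 11.4 > 0.4715 → include.
Rate on top 2: 1.101. C: 2.23 > 1.101 → include.
Rate on top 3: 1.149. A: 1.59 > 1.149 → include.
Optimal diet: F, D, C, A — 4 of 4 types.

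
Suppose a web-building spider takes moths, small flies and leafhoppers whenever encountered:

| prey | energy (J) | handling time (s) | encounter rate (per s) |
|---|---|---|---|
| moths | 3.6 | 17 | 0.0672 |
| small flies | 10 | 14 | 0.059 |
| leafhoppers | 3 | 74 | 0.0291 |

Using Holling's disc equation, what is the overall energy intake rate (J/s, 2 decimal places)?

R = Σλ_iE_i / (1 + Σλ_ih_i)
Numerator: 0.0672×3.6 + 0.059×10 + 0.0291×3 = 0.9192
Denominator: 1 + 0.0672×17 + 0.059×14 + 0.0291×74 = 5.122
R = 0.9192/5.122 = 0.1795 J/s

0.18 J/s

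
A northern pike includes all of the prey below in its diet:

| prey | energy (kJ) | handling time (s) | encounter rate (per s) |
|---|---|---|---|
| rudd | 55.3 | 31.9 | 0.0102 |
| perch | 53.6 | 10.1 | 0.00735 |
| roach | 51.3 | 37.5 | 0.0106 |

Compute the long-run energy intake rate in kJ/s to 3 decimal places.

0.836 kJ/s

Energy encountered per unit search time: 0.0102×55.3 + 0.00735×53.6 + 0.0106×51.3 = 1.502 kJ/s.
Handling time per unit search time: 0.0102×31.9 + 0.00735×10.1 + 0.0106×37.5 = 0.7971.
Rate = 1.502/(1 + 0.7971) = 0.8357 kJ/s.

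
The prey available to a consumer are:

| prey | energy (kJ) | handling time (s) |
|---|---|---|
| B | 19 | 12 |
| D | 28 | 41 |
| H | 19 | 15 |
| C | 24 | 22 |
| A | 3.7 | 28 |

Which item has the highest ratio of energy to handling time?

B

Profitability E/h (kJ/s): B = 19/12 = 1.58, D = 28/41 = 0.683, H = 19/15 = 1.27, C = 24/22 = 1.09, A = 3.7/28 = 0.132.
Ranked: B > H > C > D > A.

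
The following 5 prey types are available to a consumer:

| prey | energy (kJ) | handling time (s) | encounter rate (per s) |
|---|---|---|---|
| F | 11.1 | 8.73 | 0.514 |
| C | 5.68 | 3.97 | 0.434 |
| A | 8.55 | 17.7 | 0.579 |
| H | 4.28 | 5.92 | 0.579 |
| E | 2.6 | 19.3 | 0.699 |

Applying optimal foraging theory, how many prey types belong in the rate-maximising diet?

2

Rank by E/h (kJ/s): C 1.43, F 1.27, H 0.723, A 0.483, E 0.135. Include each in turn until the next type's E/h falls below the running intake rate.
Rate on top 1: 0.9053. F: 1.27 > 0.9053 → include.
Rate on top 2: 1.133. H: 0.723 < 1.133 → exclude; stop.
Optimal diet: C, F — 2 of 5 types.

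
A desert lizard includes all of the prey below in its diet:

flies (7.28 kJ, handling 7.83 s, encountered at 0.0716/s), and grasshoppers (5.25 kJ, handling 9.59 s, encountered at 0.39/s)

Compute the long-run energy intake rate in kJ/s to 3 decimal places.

R = Σλ_iE_i / (1 + Σλ_ih_i)
Numerator: 0.0716×7.28 + 0.39×5.25 = 2.569
Denominator: 1 + 0.0716×7.83 + 0.39×9.59 = 5.301
R = 2.569/5.301 = 0.4846 kJ/s

0.485 kJ/s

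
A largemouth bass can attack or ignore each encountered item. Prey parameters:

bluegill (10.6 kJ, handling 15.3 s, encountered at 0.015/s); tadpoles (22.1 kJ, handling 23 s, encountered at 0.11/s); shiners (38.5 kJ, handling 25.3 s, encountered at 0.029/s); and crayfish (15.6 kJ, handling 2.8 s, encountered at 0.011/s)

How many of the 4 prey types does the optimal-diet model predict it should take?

E/h in descending order: crayfish 5.57, shiners 1.52, tadpoles 0.961, bluegill 0.693 kJ/s. The optimal diet is the largest prefix of this list for which every included type satisfies E_i/h_i > R on the types above it.
Rate on top 1: 0.1665. shiners: 1.52 > 0.1665 → include.
Rate on top 2: 0.73. tadpoles: 0.961 > 0.73 → include.
Rate on top 3: 0.866. bluegill: 0.693 < 0.866 → exclude; stop.
Optimal diet: crayfish, shiners, tadpoles — 3 of 4 types.

3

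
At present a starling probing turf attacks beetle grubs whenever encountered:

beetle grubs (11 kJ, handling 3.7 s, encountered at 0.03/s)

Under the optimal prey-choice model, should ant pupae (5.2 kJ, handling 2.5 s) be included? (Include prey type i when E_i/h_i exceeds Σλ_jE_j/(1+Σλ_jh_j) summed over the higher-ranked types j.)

Yes

On beetle grubs alone, R = ΣλE/(1+Σλh) = 0.33/1.111 = 0.297 kJ/s.
Profitability of ant pupae: 5.2/2.5 = 2.08 kJ/s.
Since 2.08 > R, including ant pupae increases the long-run rate.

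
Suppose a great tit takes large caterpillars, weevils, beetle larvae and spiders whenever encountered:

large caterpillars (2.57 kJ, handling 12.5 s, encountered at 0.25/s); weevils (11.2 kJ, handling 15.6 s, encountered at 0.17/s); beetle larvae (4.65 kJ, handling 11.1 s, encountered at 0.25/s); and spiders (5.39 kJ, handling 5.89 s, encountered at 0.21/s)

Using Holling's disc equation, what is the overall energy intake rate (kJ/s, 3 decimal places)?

Energy encountered per unit search time: 0.25×2.57 + 0.17×11.2 + 0.25×4.65 + 0.21×5.39 = 4.841 kJ/s.
Handling time per unit search time: 0.25×12.5 + 0.17×15.6 + 0.25×11.1 + 0.21×5.89 = 9.789.
Rate = 4.841/(1 + 9.789) = 0.4487 kJ/s.

0.449 kJ/s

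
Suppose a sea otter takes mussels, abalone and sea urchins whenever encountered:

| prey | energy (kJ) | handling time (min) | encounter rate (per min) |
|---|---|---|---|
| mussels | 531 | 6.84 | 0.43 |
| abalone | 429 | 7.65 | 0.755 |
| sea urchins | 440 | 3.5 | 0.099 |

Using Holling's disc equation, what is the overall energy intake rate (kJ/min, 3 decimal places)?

R = (0.43×531 + 0.755×429 + 0.099×440) / (1 + 0.43×6.84 + 0.755×7.65 + 0.099×3.5) = 595.8/10.06 = 59.2 kJ/min.

59.203 kJ/min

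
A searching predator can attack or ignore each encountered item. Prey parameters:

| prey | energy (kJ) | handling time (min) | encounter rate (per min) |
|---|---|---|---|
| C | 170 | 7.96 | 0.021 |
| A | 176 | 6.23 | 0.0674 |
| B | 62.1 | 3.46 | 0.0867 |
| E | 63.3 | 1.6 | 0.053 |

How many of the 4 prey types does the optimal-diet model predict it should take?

E/h in descending order: E 39.6, A 28.3, C 21.4, B 17.9 kJ/min. The optimal diet is the largest prefix of this list for which every included type satisfies E_i/h_i > R on the types above it.
Rate on top 1: 3.093. A: 28.3 > 3.093 → include.
Rate on top 2: 10.11. C: 21.4 > 10.11 → include.
Rate on top 3: 11.24. B: 17.9 > 11.24 → include.
Optimal diet: E, A, C, B — 4 of 4 types.

4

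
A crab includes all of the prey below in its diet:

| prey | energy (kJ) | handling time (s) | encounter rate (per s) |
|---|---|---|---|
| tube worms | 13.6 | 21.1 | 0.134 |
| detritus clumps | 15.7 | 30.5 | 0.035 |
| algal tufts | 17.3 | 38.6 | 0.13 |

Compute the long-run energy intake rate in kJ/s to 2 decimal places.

0.47 kJ/s

R = (0.134×13.6 + 0.035×15.7 + 0.13×17.3) / (1 + 0.134×21.1 + 0.035×30.5 + 0.13×38.6) = 4.621/9.913 = 0.4662 kJ/s.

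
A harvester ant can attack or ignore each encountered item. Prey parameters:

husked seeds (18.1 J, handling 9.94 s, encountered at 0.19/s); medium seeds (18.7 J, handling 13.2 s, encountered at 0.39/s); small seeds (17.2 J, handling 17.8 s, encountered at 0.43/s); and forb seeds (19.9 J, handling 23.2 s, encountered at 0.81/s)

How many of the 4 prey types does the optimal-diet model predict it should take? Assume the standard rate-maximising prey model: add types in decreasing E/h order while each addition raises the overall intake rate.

Rank by E/h (J/s): husked seeds 1.82, medium seeds 1.42, small seeds 0.966, forb seeds 0.858. Include each in turn until the next type's E/h falls below the running intake rate.
Rate on top 1: 1.191. medium seeds: 1.42 > 1.191 → include.
Rate on top 2: 1.335. small seeds: 0.966 < 1.335 → exclude; stop.
Optimal diet: husked seeds, medium seeds — 2 of 4 types.

2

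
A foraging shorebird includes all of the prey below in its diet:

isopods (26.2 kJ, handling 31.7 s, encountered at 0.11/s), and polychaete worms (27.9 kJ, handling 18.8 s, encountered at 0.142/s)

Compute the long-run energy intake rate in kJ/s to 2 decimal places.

0.96 kJ/s

Energy encountered per unit search time: 0.11×26.2 + 0.142×27.9 = 6.844 kJ/s.
Handling time per unit search time: 0.11×31.7 + 0.142×18.8 = 6.157.
Rate = 6.844/(1 + 6.157) = 0.9563 kJ/s.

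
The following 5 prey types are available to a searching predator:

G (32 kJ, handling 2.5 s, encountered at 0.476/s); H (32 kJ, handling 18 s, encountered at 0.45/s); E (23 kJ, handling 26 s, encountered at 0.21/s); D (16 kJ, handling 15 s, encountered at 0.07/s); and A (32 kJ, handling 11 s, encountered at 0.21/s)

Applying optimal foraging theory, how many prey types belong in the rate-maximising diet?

Profitabilities (E/h, kJ/s): G 12.8, A 2.91, H 1.78, D 1.07, E 0.885. Add prey in this order while the next type's profitability exceeds the intake rate on those already taken.
Rate on top 1: 6.955. A: 2.91 < 6.955 → exclude; stop.
Optimal diet: G — 1 of 5 types.

1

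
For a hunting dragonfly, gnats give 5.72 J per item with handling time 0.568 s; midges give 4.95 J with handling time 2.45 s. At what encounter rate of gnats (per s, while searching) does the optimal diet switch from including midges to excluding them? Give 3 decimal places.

0.442 per s

Drop midges once their profitability E₂/h₂ falls below the rate achievable on gnats alone: E₂/h₂ = λE₁/(1 + λh₁).
Solve for λ: λE₁h₂ = E₂(1 + λh₁) → λ(E₁h₂ − E₂h₁) = E₂ → λ = E₂/(E₁h₂ − E₂h₁).
λ = 4.95/(5.72×2.45 − 4.95×0.568) = 4.95/11.2 = 0.4419 per s.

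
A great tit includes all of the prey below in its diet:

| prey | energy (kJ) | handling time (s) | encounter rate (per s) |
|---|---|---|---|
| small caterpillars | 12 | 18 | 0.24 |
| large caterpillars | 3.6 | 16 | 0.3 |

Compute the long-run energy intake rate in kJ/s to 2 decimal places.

Energy encountered per unit search time: 0.24×12 + 0.3×3.6 = 3.96 kJ/s.
Handling time per unit search time: 0.24×18 + 0.3×16 = 9.12.
Rate = 3.96/(1 + 9.12) = 0.3913 kJ/s.

0.39 kJ/s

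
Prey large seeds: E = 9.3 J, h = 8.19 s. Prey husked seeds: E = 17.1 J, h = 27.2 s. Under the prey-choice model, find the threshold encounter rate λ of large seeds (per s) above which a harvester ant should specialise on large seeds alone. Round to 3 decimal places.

0.151 per s

The zero-one rule: include husked seeds iff E₂/h₂ > λE₁/(1+λh₁). Equality gives the switch point.
λE₁h₂ = E₂ + λE₂h₁ ⇒ λ = E₂/(E₁h₂ − E₂h₁) = 17.1/(253 − 140) = 0.1514 per s.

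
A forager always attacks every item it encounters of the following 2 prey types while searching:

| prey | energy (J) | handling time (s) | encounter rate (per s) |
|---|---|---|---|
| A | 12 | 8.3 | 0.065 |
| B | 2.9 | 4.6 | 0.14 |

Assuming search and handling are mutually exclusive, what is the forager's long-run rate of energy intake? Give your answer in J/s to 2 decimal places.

0.54 J/s

Energy encountered per unit search time: 0.065×12 + 0.14×2.9 = 1.186 J/s.
Handling time per unit search time: 0.065×8.3 + 0.14×4.6 = 1.183.
Rate = 1.186/(1 + 1.183) = 0.5432 J/s.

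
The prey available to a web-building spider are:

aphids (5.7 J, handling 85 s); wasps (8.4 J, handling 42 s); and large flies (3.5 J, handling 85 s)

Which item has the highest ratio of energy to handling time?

wasps

Profitability E/h (J/s): aphids = 5.7/85 = 0.0671, wasps = 8.4/42 = 0.2, large flies = 3.5/85 = 0.0412.
Ranked: wasps > aphids > large flies.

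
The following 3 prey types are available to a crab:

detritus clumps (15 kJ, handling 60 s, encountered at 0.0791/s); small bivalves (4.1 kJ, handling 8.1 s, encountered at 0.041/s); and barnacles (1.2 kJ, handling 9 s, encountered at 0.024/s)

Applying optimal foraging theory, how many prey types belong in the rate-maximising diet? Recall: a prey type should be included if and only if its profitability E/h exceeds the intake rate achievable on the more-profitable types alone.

2

Profitabilities (E/h, kJ/s): small bivalves 0.506, detritus clumps 0.25, barnacles 0.133. Add prey in this order while the next type's profitability exceeds the intake rate on those already taken.
Rate on top 1: 0.1262. detritus clumps: 0.25 > 0.1262 → include.
Rate on top 2: 0.2229. barnacles: 0.133 < 0.2229 → exclude; stop.
Optimal diet: small bivalves, detritus clumps — 2 of 3 types.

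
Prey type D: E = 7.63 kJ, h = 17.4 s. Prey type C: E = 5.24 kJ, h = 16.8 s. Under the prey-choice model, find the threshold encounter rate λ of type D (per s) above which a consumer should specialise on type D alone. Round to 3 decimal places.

The zero-one rule: include type C iff E₂/h₂ > λE₁/(1+λh₁). Equality gives the switch point.
λE₁h₂ = E₂ + λE₂h₁ ⇒ λ = E₂/(E₁h₂ − E₂h₁) = 5.24/(128.2 − 91.18) = 0.1416 per s.

0.142 per s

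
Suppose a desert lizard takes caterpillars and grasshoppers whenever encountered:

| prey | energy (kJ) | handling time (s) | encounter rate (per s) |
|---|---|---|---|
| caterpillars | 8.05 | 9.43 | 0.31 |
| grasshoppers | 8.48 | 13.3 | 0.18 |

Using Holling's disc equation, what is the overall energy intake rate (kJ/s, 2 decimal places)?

0.64 kJ/s

Energy encountered per unit search time: 0.31×8.05 + 0.18×8.48 = 4.022 kJ/s.
Handling time per unit search time: 0.31×9.43 + 0.18×13.3 = 5.317.
Rate = 4.022/(1 + 5.317) = 0.6366 kJ/s.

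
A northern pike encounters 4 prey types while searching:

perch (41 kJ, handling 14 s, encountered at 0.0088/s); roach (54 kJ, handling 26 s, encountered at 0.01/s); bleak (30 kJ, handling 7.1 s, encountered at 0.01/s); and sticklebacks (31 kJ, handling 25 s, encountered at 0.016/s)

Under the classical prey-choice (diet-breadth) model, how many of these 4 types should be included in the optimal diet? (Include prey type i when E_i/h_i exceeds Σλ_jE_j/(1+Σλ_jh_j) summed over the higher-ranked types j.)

Profitabilities (E/h, kJ/s): bleak 4.23, perch 2.93, roach 2.08, sticklebacks 1.24. Add prey in this order while the next type's profitability exceeds the intake rate on those already taken.
Rate on top 1: 0.2801. perch: 2.93 > 0.2801 → include.
Rate on top 2: 0.5533. roach: 2.08 > 0.5533 → include.
Rate on top 3: 0.8257. sticklebacks: 1.24 > 0.8257 → include.
Optimal diet: bleak, perch, roach, sticklebacks — 4 of 4 types.

4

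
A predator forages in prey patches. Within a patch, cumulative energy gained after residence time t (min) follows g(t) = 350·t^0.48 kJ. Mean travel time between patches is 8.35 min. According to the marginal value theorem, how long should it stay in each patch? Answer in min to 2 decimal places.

7.71 min

Maximise g(t)/(T+t): set derivative to zero → g'(t)(T+t) = g(t).
g'(t) = 0.48·350·t^-0.52. Setting 0.48·350·t^-0.52 = 350·t^0.48/(8.35+t) gives 0.48(8.35+t) = t, so 0.52·t = 0.48×8.35.
t* = 0.48×8.35/0.52 = 7.708 min.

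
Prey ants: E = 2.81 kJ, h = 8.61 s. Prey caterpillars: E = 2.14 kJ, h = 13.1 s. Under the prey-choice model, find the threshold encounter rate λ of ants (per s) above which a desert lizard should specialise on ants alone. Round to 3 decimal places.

The zero-one rule: include caterpillars iff E₂/h₂ > λE₁/(1+λh₁). Equality gives the switch point.
λE₁h₂ = E₂ + λE₂h₁ ⇒ λ = E₂/(E₁h₂ − E₂h₁) = 2.14/(36.81 − 18.43) = 0.1164 per s.

0.116 per s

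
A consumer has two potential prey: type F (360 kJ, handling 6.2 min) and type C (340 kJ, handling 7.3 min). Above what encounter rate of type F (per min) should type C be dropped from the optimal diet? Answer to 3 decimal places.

Drop type C once their profitability E₂/h₂ falls below the rate achievable on type F alone: E₂/h₂ = λE₁/(1 + λh₁).
Solve for λ: λE₁h₂ = E₂(1 + λh₁) → λ(E₁h₂ − E₂h₁) = E₂ → λ = E₂/(E₁h₂ − E₂h₁).
λ = 340/(360×7.3 − 340×6.2) = 340/520 = 0.6538 per min.

0.654 per min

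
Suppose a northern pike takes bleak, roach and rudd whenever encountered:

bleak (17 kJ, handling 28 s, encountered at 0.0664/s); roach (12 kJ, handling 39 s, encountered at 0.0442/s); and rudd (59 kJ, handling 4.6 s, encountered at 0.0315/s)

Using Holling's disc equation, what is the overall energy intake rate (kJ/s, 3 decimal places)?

Energy encountered per unit search time: 0.0664×17 + 0.0442×12 + 0.0315×59 = 3.518 kJ/s.
Handling time per unit search time: 0.0664×28 + 0.0442×39 + 0.0315×4.6 = 3.728.
Rate = 3.518/(1 + 3.728) = 0.744 kJ/s.

0.744 kJ/s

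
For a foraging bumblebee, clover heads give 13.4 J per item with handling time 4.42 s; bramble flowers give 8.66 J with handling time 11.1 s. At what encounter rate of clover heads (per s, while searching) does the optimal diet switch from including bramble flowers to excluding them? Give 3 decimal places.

0.078 per s

The zero-one rule: include bramble flowers iff E₂/h₂ > λE₁/(1+λh₁). Equality gives the switch point.
λE₁h₂ = E₂ + λE₂h₁ ⇒ λ = E₂/(E₁h₂ − E₂h₁) = 8.66/(148.7 − 38.28) = 0.0784 per s.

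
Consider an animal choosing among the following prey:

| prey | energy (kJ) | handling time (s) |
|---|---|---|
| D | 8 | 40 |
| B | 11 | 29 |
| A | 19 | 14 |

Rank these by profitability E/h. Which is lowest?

Profitability E/h (kJ/s): D = 8/40 = 0.2, B = 11/29 = 0.379, A = 19/14 = 1.36.
Ranked: A > B > D.

D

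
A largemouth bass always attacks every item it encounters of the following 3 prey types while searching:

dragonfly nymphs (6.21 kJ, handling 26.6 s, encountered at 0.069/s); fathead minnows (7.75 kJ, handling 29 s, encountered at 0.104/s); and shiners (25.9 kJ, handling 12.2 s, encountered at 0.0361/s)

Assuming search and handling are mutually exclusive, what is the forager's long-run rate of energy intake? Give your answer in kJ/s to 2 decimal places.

Energy encountered per unit search time: 0.069×6.21 + 0.104×7.75 + 0.0361×25.9 = 2.169 kJ/s.
Handling time per unit search time: 0.069×26.6 + 0.104×29 + 0.0361×12.2 = 5.292.
Rate = 2.169/(1 + 5.292) = 0.3448 kJ/s.

0.34 kJ/s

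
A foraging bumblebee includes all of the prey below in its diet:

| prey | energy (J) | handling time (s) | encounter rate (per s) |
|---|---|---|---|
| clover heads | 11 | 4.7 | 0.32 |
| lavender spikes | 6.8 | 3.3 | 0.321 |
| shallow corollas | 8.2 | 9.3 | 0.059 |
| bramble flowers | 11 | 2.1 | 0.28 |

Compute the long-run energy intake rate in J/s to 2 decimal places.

1.97 J/s

Energy encountered per unit search time: 0.32×11 + 0.321×6.8 + 0.059×8.2 + 0.28×11 = 9.267 J/s.
Handling time per unit search time: 0.32×4.7 + 0.321×3.3 + 0.059×9.3 + 0.28×2.1 = 3.7.
Rate = 9.267/(1 + 3.7) = 1.972 J/s.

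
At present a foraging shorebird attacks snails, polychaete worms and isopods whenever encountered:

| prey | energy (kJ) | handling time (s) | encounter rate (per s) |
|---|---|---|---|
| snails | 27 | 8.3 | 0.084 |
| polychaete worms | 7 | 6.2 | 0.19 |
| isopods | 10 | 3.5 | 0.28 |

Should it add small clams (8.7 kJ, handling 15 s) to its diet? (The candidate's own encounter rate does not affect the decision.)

Current rate: (0.084×27 + 0.19×7 + 0.28×10)/(1 + 0.084×8.3 + 0.19×6.2 + 0.28×3.5) = 1.66 kJ/s.
small clams: E/h = 8.7/15 = 0.58 kJ/s.
Since 0.58 < R, time spent handling small clams is better spent searching.

No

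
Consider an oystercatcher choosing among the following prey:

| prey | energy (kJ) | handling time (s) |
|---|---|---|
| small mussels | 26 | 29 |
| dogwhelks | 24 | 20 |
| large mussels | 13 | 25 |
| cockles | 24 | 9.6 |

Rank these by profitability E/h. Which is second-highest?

Profitability E/h (kJ/s): small mussels = 26/29 = 0.897, dogwhelks = 24/20 = 1.2, large mussels = 13/25 = 0.52, cockles = 24/9.6 = 2.5.
Ranked: cockles > dogwhelks > small mussels > large mussels.

dogwhelks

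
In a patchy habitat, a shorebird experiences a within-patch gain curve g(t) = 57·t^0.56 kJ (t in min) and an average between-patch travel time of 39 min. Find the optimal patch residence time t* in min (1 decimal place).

Maximise g(t)/(T+t): set derivative to zero → g'(t)(T+t) = g(t).
g'(t) = 0.56·57·t^-0.44. Setting 0.56·57·t^-0.44 = 57·t^0.56/(39+t) gives 0.56(39+t) = t, so 0.44·t = 0.56×39.
t* = 0.56×39/0.44 = 49.64 min.

49.6 min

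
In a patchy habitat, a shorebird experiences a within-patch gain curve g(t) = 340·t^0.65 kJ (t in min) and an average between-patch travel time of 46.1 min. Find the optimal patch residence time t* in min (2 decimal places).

By the marginal value theorem, leave when the instantaneous gain rate g'(t) equals the habitat-wide average g(t)/(T + t).
g'(t) = 0.65·340·t^-0.35. Setting 0.65·340·t^-0.35 = 340·t^0.65/(46.1+t) gives 0.65(46.1+t) = t, so 0.35·t = 0.65×46.1.
t* = 0.65×46.1/0.35 = 85.61 min.

85.61 min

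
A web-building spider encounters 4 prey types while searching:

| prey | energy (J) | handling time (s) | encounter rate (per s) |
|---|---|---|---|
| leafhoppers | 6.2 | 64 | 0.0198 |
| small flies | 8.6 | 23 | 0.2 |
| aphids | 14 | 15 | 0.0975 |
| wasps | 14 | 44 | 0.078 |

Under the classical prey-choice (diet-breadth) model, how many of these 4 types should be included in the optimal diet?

1

Rank by E/h (J/s): aphids 0.933, small flies 0.374, wasps 0.318, leafhoppers 0.0969. Include each in turn until the next type's E/h falls below the running intake rate.
Rate on top 1: 0.5543. small flies: 0.374 < 0.5543 → exclude; stop.
Optimal diet: aphids — 1 of 4 types.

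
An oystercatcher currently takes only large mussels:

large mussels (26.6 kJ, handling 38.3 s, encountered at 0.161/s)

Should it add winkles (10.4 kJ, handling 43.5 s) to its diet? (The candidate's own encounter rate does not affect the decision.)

Intake rate on the current diet: R = (0.161×26.6) / (1 + 0.161×38.3) = 4.283/7.166 = 0.5976 kJ/s.
winkles: E/h = 10.4/43.5 = 0.2391 kJ/s.
0.2391 < 0.5976, so adding winkles would lower the average — exclude it.

No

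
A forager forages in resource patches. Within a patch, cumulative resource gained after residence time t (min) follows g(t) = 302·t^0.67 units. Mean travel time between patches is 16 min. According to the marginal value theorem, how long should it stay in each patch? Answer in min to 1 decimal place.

By the marginal value theorem, leave when the instantaneous gain rate g'(t) equals the habitat-wide average g(t)/(T + t).
g'(t) = 0.67·302·t^-0.33. Setting 0.67·302·t^-0.33 = 302·t^0.67/(16+t) gives 0.67(16+t) = t, so 0.33·t = 0.67×16.
t* = 0.67×16/0.33 = 32.48 min.

32.5 min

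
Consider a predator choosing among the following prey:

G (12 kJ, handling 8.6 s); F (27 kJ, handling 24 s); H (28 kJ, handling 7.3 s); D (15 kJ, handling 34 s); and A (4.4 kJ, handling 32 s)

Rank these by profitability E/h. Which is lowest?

A

Profitability E/h (kJ/s): G = 12/8.6 = 1.4, F = 27/24 = 1.12, H = 28/7.3 = 3.84, D = 15/34 = 0.441, A = 4.4/32 = 0.138.
Ranked: H > G > F > D > A.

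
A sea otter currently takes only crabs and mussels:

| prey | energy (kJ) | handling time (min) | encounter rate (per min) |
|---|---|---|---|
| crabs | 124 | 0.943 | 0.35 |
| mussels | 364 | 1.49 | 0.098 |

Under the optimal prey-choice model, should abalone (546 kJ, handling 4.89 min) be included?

Current rate: (0.35×124 + 0.098×364)/(1 + 0.35×0.943 + 0.098×1.49) = 53.57 kJ/min.
abalone: E/h = 546/4.89 = 111.7 kJ/min.
111.7 > 53.57, so adding abalone raises the average — include it.

Yes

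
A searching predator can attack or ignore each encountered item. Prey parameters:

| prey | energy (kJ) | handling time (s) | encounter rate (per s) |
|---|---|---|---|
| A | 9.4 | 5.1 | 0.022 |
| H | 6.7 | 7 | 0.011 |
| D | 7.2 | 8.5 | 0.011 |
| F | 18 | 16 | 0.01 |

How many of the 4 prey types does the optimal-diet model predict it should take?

4

Profitabilities (E/h, kJ/s): A 1.84, F 1.12, H 0.957, D 0.847. Add prey in this order while the next type's profitability exceeds the intake rate on those already taken.
Rate on top 1: 0.1859. F: 1.12 > 0.1859 → include.
Rate on top 2: 0.304. H: 0.957 > 0.304 → include.
Rate on top 3: 0.3413. D: 0.847 > 0.3413 → include.
Optimal diet: A, F, H, D — 4 of 4 types.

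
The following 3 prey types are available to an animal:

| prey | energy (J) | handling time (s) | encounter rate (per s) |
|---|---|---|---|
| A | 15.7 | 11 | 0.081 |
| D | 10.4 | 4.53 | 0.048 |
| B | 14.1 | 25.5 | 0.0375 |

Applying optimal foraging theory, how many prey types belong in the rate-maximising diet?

2

Profitabilities (E/h, J/s): D 2.3, A 1.43, B 0.553. Add prey in this order while the next type's profitability exceeds the intake rate on those already taken.
Rate on top 1: 0.41. A: 1.43 > 0.41 → include.
Rate on top 2: 0.8399. B: 0.553 < 0.8399 → exclude; stop.
Optimal diet: D, A — 2 of 3 types.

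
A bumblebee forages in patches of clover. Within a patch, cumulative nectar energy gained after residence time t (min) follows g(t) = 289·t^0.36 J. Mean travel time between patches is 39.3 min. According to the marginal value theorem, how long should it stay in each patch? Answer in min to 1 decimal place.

By the marginal value theorem, leave when the instantaneous gain rate g'(t) equals the habitat-wide average g(t)/(T + t).
g'(t) = 0.36·289·t^-0.64. Setting 0.36·289·t^-0.64 = 289·t^0.36/(39.3+t) gives 0.36(39.3+t) = t, so 0.64·t = 0.36×39.3.
t* = 0.36×39.3/0.64 = 22.11 min.

22.1 min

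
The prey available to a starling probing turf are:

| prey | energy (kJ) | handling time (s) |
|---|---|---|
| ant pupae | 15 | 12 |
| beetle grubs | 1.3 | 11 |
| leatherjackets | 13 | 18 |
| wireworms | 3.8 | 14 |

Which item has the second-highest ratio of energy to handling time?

leatherjackets

Profitability E/h (kJ/s): ant pupae = 15/12 = 1.25, beetle grubs = 1.3/11 = 0.118, leatherjackets = 13/18 = 0.722, wireworms = 3.8/14 = 0.271.
Ranked: ant pupae > leatherjackets > wireworms > beetle grubs.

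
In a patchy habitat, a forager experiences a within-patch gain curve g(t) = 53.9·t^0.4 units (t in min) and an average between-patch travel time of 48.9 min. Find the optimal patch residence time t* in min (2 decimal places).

Maximise g(t)/(T+t): set derivative to zero → g'(t)(T+t) = g(t).
g'(t) = 0.4·53.9·t^-0.6. Setting 0.4·53.9·t^-0.6 = 53.9·t^0.4/(48.9+t) gives 0.4(48.9+t) = t, so 0.60·t = 0.4×48.9.
t* = 0.4×48.9/0.60 = 32.6 min.

32.60 min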